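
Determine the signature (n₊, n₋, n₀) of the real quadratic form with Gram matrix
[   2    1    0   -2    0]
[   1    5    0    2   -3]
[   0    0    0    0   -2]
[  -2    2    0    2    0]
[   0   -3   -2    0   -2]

step 0: pivot 2 → sign +
step 1: pivot 9/2 → sign +
step 2: pivot -2 → sign −
step 3: pivot -2 → sign −
step 4: pivot 2 → sign +
signature = (3, 2, 0)

Answer: (3, 2, 0)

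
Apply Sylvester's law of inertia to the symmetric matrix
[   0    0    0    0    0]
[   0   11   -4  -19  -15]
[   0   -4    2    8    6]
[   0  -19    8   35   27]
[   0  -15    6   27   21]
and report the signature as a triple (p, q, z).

step 0: pivot 11 → sign +
step 1: pivot 6/11 → sign +
step 2: row/col 2 already zero → sign 0
step 3: row/col 3 already zero → sign 0
step 4: row/col 4 already zero → sign 0
signature = (2, 0, 3)

Answer: (2, 0, 3)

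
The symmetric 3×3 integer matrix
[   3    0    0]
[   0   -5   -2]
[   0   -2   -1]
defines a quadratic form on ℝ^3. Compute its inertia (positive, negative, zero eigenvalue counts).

Answer: (1, 2, 0)

Derivation:
step 0: pivot 3 → sign +
step 1: pivot -5 → sign −
step 2: pivot -1/5 → sign −
signature = (1, 2, 0)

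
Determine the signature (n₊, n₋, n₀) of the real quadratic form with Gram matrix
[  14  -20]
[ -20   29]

Answer: (2, 0, 0)

Derivation:
step 0: pivot 14 → sign +
step 1: pivot 3/7 → sign +
signature = (2, 0, 0)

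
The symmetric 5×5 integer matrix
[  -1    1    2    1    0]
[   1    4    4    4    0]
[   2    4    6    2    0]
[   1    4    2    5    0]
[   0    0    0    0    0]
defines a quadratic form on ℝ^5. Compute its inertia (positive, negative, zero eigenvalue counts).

step 0: pivot -1 → sign −
step 1: pivot 5 → sign +
step 2: pivot 14/5 → sign +
step 3: pivot -3/7 → sign −
step 4: row/col 4 already zero → sign 0
signature = (2, 2, 1)

Answer: (2, 2, 1)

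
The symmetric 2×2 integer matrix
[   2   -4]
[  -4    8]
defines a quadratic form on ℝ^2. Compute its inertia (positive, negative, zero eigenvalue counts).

step 0: pivot 2 → sign +
step 1: row/col 1 already zero → sign 0
signature = (1, 0, 1)

Answer: (1, 0, 1)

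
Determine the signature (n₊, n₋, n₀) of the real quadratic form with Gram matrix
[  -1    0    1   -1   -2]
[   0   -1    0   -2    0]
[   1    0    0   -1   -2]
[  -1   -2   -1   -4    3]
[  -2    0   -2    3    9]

Answer: (1, 3, 1)

Derivation:
step 0: pivot -1 → sign −
step 1: pivot -1 → sign −
step 2: pivot 1 → sign +
step 3: pivot -3 → sign −
step 4: row/col 4 already zero → sign 0
signature = (1, 3, 1)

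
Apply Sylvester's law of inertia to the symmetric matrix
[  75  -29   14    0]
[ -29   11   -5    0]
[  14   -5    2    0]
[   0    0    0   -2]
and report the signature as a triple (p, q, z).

Answer: (2, 2, 0)

Derivation:
step 0: pivot 75 → sign +
step 1: pivot -16/75 → sign −
step 2: pivot 3/16 → sign +
step 3: pivot -2 → sign −
signature = (2, 2, 0)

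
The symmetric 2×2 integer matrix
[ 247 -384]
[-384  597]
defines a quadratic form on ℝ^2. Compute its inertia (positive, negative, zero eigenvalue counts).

Answer: (2, 0, 0)

Derivation:
step 0: pivot 247 → sign +
step 1: pivot 3/247 → sign +
signature = (2, 0, 0)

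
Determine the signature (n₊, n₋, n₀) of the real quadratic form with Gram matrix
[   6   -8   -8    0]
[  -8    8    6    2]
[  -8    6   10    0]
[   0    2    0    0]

Answer: (2, 2, 0)

Derivation:
step 0: pivot 6 → sign +
step 1: pivot -8/3 → sign −
step 2: pivot 15/2 → sign +
step 3: pivot -2/15 → sign −
signature = (2, 2, 0)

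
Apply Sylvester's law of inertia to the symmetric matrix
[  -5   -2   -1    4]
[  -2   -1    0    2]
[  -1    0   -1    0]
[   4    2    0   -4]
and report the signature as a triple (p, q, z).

Answer: (0, 2, 2)

Derivation:
step 0: pivot -5 → sign −
step 1: pivot -1/5 → sign −
step 2: row/col 2 already zero → sign 0
step 3: row/col 3 already zero → sign 0
signature = (0, 2, 2)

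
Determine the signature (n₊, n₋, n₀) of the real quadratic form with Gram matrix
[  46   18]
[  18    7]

step 0: pivot 46 → sign +
step 1: pivot -1/23 → sign −
signature = (1, 1, 0)

Answer: (1, 1, 0)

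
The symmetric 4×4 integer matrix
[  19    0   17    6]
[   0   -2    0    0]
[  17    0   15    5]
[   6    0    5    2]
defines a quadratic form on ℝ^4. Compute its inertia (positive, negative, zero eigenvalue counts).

step 0: pivot 19 → sign +
step 1: pivot -2 → sign −
step 2: pivot -4/19 → sign −
step 3: pivot 3/4 → sign +
signature = (2, 2, 0)

Answer: (2, 2, 0)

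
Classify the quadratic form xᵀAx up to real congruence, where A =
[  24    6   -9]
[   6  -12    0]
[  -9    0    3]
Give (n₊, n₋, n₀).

step 0: pivot 24 → sign +
step 1: pivot -27/2 → sign −
step 2: row/col 2 already zero → sign 0
signature = (1, 1, 1)

Answer: (1, 1, 1)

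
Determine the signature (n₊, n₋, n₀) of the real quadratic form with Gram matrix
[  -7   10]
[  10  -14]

step 0: pivot -7 → sign −
step 1: pivot 2/7 → sign +
signature = (1, 1, 0)

Answer: (1, 1, 0)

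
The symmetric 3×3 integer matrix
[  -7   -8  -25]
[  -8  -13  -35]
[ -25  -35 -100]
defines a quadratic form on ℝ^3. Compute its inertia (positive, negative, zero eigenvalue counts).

Answer: (0, 2, 1)

Derivation:
step 0: pivot -7 → sign −
step 1: pivot -27/7 → sign −
step 2: row/col 2 already zero → sign 0
signature = (0, 2, 1)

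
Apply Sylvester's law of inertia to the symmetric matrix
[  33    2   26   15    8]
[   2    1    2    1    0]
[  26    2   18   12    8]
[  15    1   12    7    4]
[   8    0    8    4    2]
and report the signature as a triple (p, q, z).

step 0: pivot 33 → sign +
step 1: pivot 29/33 → sign +
step 2: pivot -78/29 → sign −
step 3: pivot 7/39 → sign +
step 4: pivot -2/7 → sign −
signature = (3, 2, 0)

Answer: (3, 2, 0)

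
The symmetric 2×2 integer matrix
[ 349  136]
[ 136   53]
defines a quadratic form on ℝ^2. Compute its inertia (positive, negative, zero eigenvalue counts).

step 0: pivot 349 → sign +
step 1: pivot 1/349 → sign +
signature = (2, 0, 0)

Answer: (2, 0, 0)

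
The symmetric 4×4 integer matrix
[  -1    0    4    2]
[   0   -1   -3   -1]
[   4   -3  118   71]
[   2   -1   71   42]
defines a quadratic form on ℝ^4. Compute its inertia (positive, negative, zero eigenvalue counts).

step 0: pivot -1 → sign −
step 1: pivot -1 → sign −
step 2: pivot 143 → sign +
step 3: pivot -3/143 → sign −
signature = (1, 3, 0)

Answer: (1, 3, 0)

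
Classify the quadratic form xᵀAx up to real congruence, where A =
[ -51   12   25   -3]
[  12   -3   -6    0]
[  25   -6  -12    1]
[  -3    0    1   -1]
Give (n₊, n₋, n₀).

step 0: pivot -51 → sign −
step 1: pivot -3/17 → sign −
step 2: pivot 1/3 → sign +
step 3: pivot 2 → sign +
signature = (2, 2, 0)

Answer: (2, 2, 0)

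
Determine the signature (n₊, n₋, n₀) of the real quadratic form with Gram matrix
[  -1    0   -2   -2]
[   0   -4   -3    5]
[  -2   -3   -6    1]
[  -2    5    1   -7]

Answer: (1, 3, 0)

Derivation:
step 0: pivot -1 → sign −
step 1: pivot -4 → sign −
step 2: pivot 1/4 → sign +
step 3: pivot -3 → sign −
signature = (1, 3, 0)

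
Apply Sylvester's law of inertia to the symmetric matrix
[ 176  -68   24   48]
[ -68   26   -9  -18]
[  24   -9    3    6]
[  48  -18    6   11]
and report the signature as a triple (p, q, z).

Answer: (1, 2, 1)

Derivation:
step 0: pivot 176 → sign +
step 1: pivot -3/11 → sign −
step 2: pivot -1 → sign −
step 3: row/col 3 already zero → sign 0
signature = (1, 2, 1)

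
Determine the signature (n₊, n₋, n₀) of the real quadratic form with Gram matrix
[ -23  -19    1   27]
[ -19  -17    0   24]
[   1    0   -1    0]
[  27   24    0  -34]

Answer: (0, 4, 0)

Derivation:
step 0: pivot -23 → sign −
step 1: pivot -30/23 → sign −
step 2: pivot -13/30 → sign −
step 3: pivot -1/13 → sign −
signature = (0, 4, 0)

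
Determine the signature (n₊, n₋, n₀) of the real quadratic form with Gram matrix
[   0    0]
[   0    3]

Answer: (1, 0, 1)

Derivation:
step 0: pivot 3 → sign +
step 1: row/col 1 already zero → sign 0
signature = (1, 0, 1)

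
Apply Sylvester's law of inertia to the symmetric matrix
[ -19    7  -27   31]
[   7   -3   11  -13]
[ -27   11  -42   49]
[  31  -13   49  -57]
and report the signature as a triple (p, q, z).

step 0: pivot -19 → sign −
step 1: pivot -8/19 → sign −
step 2: pivot -1 → sign −
step 3: pivot 1/2 → sign +
signature = (1, 3, 0)

Answer: (1, 3, 0)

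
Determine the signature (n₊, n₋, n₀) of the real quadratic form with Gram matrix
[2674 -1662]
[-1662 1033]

Answer: (1, 1, 0)

Derivation:
step 0: pivot 2674 → sign +
step 1: pivot -1/1337 → sign −
signature = (1, 1, 0)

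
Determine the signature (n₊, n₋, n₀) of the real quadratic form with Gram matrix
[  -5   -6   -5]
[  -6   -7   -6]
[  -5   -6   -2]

step 0: pivot -5 → sign −
step 1: pivot 1/5 → sign +
step 2: pivot 3 → sign +
signature = (2, 1, 0)

Answer: (2, 1, 0)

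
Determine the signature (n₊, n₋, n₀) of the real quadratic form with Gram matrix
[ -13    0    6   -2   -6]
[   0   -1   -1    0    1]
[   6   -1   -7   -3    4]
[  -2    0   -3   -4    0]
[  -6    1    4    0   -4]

step 0: pivot -13 → sign −
step 1: pivot -1 → sign −
step 2: pivot -42/13 → sign −
step 3: pivot 15/14 → sign +
step 4: pivot -3/5 → sign −
signature = (1, 4, 0)

Answer: (1, 4, 0)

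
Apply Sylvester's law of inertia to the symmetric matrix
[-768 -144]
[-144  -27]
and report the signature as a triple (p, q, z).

Answer: (0, 1, 1)

Derivation:
step 0: pivot -768 → sign −
step 1: row/col 1 already zero → sign 0
signature = (0, 1, 1)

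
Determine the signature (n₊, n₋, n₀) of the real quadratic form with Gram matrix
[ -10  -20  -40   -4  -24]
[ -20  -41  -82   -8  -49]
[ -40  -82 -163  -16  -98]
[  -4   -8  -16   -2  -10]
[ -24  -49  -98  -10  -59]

Answer: (1, 3, 1)

Derivation:
step 0: pivot -10 → sign −
step 1: pivot -1 → sign −
step 2: pivot 1 → sign +
step 3: pivot -2/5 → sign −
step 4: row/col 4 already zero → sign 0
signature = (1, 3, 1)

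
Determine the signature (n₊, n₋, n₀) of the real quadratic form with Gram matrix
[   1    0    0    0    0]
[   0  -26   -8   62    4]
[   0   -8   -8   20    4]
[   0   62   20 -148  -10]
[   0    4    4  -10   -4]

step 0: pivot 1 → sign +
step 1: pivot -26 → sign −
step 2: pivot -72/13 → sign −
step 3: pivot -2 → sign −
step 4: row/col 4 already zero → sign 0
signature = (1, 3, 1)

Answer: (1, 3, 1)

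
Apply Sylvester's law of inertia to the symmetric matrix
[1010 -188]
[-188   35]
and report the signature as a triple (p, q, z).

Answer: (2, 0, 0)

Derivation:
step 0: pivot 1010 → sign +
step 1: pivot 3/505 → sign +
signature = (2, 0, 0)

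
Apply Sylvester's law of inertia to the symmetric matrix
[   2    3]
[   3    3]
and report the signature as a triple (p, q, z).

Answer: (1, 1, 0)

Derivation:
step 0: pivot 2 → sign +
step 1: pivot -3/2 → sign −
signature = (1, 1, 0)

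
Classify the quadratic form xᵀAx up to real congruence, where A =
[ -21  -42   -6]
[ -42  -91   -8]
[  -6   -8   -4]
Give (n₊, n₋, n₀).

step 0: pivot -21 → sign −
step 1: pivot -7 → sign −
step 2: row/col 2 already zero → sign 0
signature = (0, 2, 1)

Answer: (0, 2, 1)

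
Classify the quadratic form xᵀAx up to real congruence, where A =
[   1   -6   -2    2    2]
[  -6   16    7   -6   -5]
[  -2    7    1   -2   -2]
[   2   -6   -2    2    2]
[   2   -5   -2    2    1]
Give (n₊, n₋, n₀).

Answer: (1, 3, 1)

Derivation:
step 0: pivot 1 → sign +
step 1: pivot -20 → sign −
step 2: pivot -7/4 → sign −
step 3: pivot -2/35 → sign −
step 4: row/col 4 already zero → sign 0
signature = (1, 3, 1)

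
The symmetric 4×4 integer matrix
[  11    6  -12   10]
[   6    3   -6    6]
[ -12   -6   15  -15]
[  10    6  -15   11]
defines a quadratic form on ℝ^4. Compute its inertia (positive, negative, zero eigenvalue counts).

Answer: (2, 1, 1)

Derivation:
step 0: pivot 11 → sign +
step 1: pivot -3/11 → sign −
step 2: pivot 3 → sign +
step 3: row/col 3 already zero → sign 0
signature = (2, 1, 1)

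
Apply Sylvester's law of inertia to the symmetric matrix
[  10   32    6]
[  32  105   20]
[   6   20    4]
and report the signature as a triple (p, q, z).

step 0: pivot 10 → sign +
step 1: pivot 13/5 → sign +
step 2: pivot 2/13 → sign +
signature = (3, 0, 0)

Answer: (3, 0, 0)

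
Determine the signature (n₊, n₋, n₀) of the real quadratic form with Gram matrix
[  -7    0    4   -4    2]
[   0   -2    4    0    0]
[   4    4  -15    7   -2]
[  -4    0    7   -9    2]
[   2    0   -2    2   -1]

step 0: pivot -7 → sign −
step 1: pivot -2 → sign −
step 2: pivot -33/7 → sign −
step 3: pivot -2 → sign −
step 4: pivot -3/11 → sign −
signature = (0, 5, 0)

Answer: (0, 5, 0)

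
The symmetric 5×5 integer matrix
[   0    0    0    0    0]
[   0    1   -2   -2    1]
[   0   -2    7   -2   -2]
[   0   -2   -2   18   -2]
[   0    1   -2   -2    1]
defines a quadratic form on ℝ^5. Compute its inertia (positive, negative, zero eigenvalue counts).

step 0: pivot 1 → sign +
step 1: pivot 3 → sign +
step 2: pivot 2 → sign +
step 3: row/col 3 already zero → sign 0
step 4: row/col 4 already zero → sign 0
signature = (3, 0, 2)

Answer: (3, 0, 2)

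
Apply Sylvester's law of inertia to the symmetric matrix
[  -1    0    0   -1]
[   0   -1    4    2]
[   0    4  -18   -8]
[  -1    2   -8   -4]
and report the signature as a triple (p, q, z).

step 0: pivot -1 → sign −
step 1: pivot -1 → sign −
step 2: pivot -2 → sign −
step 3: pivot 1 → sign +
signature = (1, 3, 0)

Answer: (1, 3, 0)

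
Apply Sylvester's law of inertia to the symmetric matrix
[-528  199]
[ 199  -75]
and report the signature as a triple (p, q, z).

Answer: (1, 1, 0)

Derivation:
step 0: pivot -528 → sign −
step 1: pivot 1/528 → sign +
signature = (1, 1, 0)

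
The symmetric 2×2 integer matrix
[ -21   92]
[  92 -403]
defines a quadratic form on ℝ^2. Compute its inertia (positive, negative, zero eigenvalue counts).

Answer: (1, 1, 0)

Derivation:
step 0: pivot -21 → sign −
step 1: pivot 1/21 → sign +
signature = (1, 1, 0)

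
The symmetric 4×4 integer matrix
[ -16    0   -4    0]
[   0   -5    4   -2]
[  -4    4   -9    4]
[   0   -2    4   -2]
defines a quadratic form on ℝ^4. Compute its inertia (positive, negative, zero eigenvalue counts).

step 0: pivot -16 → sign −
step 1: pivot -5 → sign −
step 2: pivot -24/5 → sign −
step 3: row/col 3 already zero → sign 0
signature = (0, 3, 1)

Answer: (0, 3, 1)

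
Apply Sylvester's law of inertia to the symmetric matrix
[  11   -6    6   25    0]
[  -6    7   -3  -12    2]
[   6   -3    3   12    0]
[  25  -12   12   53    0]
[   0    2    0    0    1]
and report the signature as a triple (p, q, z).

step 0: pivot 11 → sign +
step 1: pivot 41/11 → sign +
step 2: pivot -12/41 → sign −
step 3: pivot 6 → sign +
step 4: row/col 4 already zero → sign 0
signature = (3, 1, 1)

Answer: (3, 1, 1)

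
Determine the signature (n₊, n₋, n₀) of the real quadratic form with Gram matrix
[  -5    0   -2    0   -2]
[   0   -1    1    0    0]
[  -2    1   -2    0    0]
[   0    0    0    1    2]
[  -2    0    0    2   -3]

Answer: (1, 4, 0)

Derivation:
step 0: pivot -5 → sign −
step 1: pivot -1 → sign −
step 2: pivot -1/5 → sign −
step 3: pivot 1 → sign +
step 4: pivot -3 → sign −
signature = (1, 4, 0)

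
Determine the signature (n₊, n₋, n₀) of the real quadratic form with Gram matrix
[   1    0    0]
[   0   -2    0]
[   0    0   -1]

Answer: (1, 2, 0)

Derivation:
step 0: pivot 1 → sign +
step 1: pivot -2 → sign −
step 2: pivot -1 → sign −
signature = (1, 2, 0)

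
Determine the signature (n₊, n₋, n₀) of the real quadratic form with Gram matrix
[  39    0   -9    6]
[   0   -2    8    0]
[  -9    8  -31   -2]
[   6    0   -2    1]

Answer: (2, 2, 0)

Derivation:
step 0: pivot 39 → sign +
step 1: pivot -2 → sign −
step 2: pivot -14/13 → sign −
step 3: pivot 3/7 → sign +
signature = (2, 2, 0)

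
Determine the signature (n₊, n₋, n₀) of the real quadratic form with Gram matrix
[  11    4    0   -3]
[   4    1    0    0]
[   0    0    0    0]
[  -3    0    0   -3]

Answer: (1, 2, 1)

Derivation:
step 0: pivot 11 → sign +
step 1: pivot -5/11 → sign −
step 2: pivot -6/5 → sign −
step 3: row/col 3 already zero → sign 0
signature = (1, 2, 1)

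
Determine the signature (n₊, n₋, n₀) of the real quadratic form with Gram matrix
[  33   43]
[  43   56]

Answer: (1, 1, 0)

Derivation:
step 0: pivot 33 → sign +
step 1: pivot -1/33 → sign −
signature = (1, 1, 0)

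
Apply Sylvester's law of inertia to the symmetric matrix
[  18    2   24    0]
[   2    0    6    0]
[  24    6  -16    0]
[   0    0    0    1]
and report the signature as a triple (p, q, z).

step 0: pivot 18 → sign +
step 1: pivot -2/9 → sign −
step 2: pivot 2 → sign +
step 3: pivot 1 → sign +
signature = (3, 1, 0)

Answer: (3, 1, 0)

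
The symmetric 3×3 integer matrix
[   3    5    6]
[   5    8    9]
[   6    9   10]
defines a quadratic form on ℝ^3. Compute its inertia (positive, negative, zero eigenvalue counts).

step 0: pivot 3 → sign +
step 1: pivot -1/3 → sign −
step 2: pivot 1 → sign +
signature = (2, 1, 0)

Answer: (2, 1, 0)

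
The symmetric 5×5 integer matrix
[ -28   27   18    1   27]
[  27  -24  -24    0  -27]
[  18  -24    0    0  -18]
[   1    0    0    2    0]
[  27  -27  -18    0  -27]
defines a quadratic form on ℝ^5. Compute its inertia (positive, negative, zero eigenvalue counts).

Answer: (2, 2, 1)

Derivation:
step 0: pivot -28 → sign −
step 1: pivot 57/28 → sign +
step 2: pivot -192/19 → sign −
step 3: pivot 3 → sign +
step 4: row/col 4 already zero → sign 0
signature = (2, 2, 1)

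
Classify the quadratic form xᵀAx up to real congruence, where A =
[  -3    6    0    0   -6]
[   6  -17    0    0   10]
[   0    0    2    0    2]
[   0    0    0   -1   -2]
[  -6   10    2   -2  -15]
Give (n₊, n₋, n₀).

Answer: (1, 4, 0)

Derivation:
step 0: pivot -3 → sign −
step 1: pivot -5 → sign −
step 2: pivot 2 → sign +
step 3: pivot -1 → sign −
step 4: pivot -1/5 → sign −
signature = (1, 4, 0)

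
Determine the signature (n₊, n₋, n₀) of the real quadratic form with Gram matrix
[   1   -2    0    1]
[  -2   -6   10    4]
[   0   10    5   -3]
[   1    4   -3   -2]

Answer: (2, 1, 1)

Derivation:
step 0: pivot 1 → sign +
step 1: pivot -10 → sign −
step 2: pivot 15 → sign +
step 3: row/col 3 already zero → sign 0
signature = (2, 1, 1)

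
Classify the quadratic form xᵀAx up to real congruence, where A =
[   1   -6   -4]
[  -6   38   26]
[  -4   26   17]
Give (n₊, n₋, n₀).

Answer: (2, 1, 0)

Derivation:
step 0: pivot 1 → sign +
step 1: pivot 2 → sign +
step 2: pivot -1 → sign −
signature = (2, 1, 0)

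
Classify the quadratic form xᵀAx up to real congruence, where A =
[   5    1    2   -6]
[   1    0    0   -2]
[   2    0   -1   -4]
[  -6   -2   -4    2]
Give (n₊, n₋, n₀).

step 0: pivot 5 → sign +
step 1: pivot -1/5 → sign −
step 2: pivot -1 → sign −
step 3: pivot -2 → sign −
signature = (1, 3, 0)

Answer: (1, 3, 0)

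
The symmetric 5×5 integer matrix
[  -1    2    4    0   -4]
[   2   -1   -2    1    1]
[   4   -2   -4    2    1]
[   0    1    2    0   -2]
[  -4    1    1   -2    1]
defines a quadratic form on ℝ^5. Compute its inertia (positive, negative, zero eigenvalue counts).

Answer: (2, 3, 0)

Derivation:
step 0: pivot -1 → sign −
step 1: pivot 3 → sign +
step 2: pivot -1/3 → sign −
step 3: pivot 1 → sign +
step 4: pivot -1 → sign −
signature = (2, 3, 0)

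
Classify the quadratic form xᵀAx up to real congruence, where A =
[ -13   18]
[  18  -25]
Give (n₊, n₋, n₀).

Answer: (0, 2, 0)

Derivation:
step 0: pivot -13 → sign −
step 1: pivot -1/13 → sign −
signature = (0, 2, 0)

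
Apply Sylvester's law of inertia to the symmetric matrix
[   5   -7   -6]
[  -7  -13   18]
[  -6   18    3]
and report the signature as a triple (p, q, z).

Answer: (1, 2, 0)

Derivation:
step 0: pivot 5 → sign +
step 1: pivot -114/5 → sign −
step 2: pivot -3/19 → sign −
signature = (1, 2, 0)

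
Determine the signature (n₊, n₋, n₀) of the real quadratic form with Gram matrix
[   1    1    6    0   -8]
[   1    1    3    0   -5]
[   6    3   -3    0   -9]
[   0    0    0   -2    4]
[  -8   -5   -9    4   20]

Answer: (3, 2, 0)

Derivation:
step 0: pivot 1 → sign +
step 1: pivot -39 → sign −
step 2: pivot 3/13 → sign +
step 3: pivot -2 → sign −
step 4: pivot 3 → sign +
signature = (3, 2, 0)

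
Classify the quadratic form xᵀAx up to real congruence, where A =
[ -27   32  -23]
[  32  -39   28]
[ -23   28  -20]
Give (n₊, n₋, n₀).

step 0: pivot -27 → sign −
step 1: pivot -29/27 → sign −
step 2: pivot 3/29 → sign +
signature = (1, 2, 0)

Answer: (1, 2, 0)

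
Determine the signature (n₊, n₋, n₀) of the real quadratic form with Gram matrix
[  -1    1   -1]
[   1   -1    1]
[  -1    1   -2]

step 0: pivot -1 → sign −
step 1: pivot -1 → sign −
step 2: row/col 2 already zero → sign 0
signature = (0, 2, 1)

Answer: (0, 2, 1)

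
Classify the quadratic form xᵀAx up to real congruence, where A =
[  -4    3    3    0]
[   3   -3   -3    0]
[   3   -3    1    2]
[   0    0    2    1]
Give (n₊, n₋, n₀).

step 0: pivot -4 → sign −
step 1: pivot -3/4 → sign −
step 2: pivot 4 → sign +
step 3: row/col 3 already zero → sign 0
signature = (1, 2, 1)

Answer: (1, 2, 1)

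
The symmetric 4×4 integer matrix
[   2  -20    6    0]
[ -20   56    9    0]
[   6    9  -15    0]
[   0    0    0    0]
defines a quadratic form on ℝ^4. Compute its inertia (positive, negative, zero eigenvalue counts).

Answer: (2, 1, 1)

Derivation:
step 0: pivot 2 → sign +
step 1: pivot -144 → sign −
step 2: pivot 1/16 → sign +
step 3: row/col 3 already zero → sign 0
signature = (2, 1, 1)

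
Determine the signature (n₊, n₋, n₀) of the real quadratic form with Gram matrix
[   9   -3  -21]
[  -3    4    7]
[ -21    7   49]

step 0: pivot 9 → sign +
step 1: pivot 3 → sign +
step 2: row/col 2 already zero → sign 0
signature = (2, 0, 1)

Answer: (2, 0, 1)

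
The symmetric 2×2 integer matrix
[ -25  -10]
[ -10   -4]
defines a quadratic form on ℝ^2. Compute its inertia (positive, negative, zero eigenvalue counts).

step 0: pivot -25 → sign −
step 1: row/col 1 already zero → sign 0
signature = (0, 1, 1)

Answer: (0, 1, 1)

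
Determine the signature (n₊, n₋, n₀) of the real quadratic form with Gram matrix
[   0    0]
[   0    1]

Answer: (1, 0, 1)

Derivation:
step 0: pivot 1 → sign +
step 1: row/col 1 already zero → sign 0
signature = (1, 0, 1)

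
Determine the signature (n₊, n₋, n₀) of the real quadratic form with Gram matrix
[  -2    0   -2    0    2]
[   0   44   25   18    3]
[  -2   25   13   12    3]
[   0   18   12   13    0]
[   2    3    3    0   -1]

Answer: (4, 1, 0)

Derivation:
step 0: pivot -2 → sign −
step 1: pivot 44 → sign +
step 2: pivot 35/44 → sign +
step 3: pivot 59/35 → sign +
step 4: pivot 6/59 → sign +
signature = (4, 1, 0)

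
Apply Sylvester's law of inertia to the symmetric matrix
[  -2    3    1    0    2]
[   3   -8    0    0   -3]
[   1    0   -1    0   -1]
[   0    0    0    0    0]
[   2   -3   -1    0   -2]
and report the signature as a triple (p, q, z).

Answer: (1, 2, 2)

Derivation:
step 0: pivot -2 → sign −
step 1: pivot -7/2 → sign −
step 2: pivot 1/7 → sign +
step 3: row/col 3 already zero → sign 0
step 4: row/col 4 already zero → sign 0
signature = (1, 2, 2)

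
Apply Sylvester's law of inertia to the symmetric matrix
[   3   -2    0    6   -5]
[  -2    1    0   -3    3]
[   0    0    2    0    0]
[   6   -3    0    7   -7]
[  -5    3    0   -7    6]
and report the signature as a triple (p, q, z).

Answer: (2, 2, 1)

Derivation:
step 0: pivot 3 → sign +
step 1: pivot -1/3 → sign −
step 2: pivot 2 → sign +
step 3: pivot -2 → sign −
step 4: row/col 4 already zero → sign 0
signature = (2, 2, 1)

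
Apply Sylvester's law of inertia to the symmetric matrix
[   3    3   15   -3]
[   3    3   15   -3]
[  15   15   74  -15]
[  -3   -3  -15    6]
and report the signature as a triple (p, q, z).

step 0: pivot 3 → sign +
step 1: pivot -1 → sign −
step 2: pivot 3 → sign +
step 3: row/col 3 already zero → sign 0
signature = (2, 1, 1)

Answer: (2, 1, 1)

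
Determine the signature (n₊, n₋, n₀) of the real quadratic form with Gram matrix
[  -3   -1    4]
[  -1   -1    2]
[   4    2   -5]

step 0: pivot -3 → sign −
step 1: pivot -2/3 → sign −
step 2: pivot 1 → sign +
signature = (1, 2, 0)

Answer: (1, 2, 0)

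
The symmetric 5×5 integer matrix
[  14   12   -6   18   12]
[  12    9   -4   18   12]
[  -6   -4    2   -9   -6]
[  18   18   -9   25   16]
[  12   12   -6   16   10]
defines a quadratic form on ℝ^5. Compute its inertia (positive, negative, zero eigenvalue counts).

step 0: pivot 14 → sign +
step 1: pivot -9/7 → sign −
step 2: pivot 4/9 → sign +
step 3: pivot 19/4 → sign +
step 4: pivot -6/19 → sign −
signature = (3, 2, 0)

Answer: (3, 2, 0)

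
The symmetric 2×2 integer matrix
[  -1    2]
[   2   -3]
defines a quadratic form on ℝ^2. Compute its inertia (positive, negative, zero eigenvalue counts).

step 0: pivot -1 → sign −
step 1: pivot 1 → sign +
signature = (1, 1, 0)

Answer: (1, 1, 0)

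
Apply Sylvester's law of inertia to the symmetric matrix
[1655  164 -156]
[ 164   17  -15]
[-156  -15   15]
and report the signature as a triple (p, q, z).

Answer: (3, 0, 0)

Derivation:
step 0: pivot 1655 → sign +
step 1: pivot 1239/1655 → sign +
step 2: pivot 6/413 → sign +
signature = (3, 0, 0)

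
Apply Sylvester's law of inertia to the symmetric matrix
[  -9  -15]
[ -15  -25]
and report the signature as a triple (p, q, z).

step 0: pivot -9 → sign −
step 1: row/col 1 already zero → sign 0
signature = (0, 1, 1)

Answer: (0, 1, 1)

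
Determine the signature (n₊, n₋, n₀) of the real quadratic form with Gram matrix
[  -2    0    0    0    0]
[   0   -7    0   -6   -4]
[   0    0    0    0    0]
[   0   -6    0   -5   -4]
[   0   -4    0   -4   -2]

Answer: (1, 3, 1)

Derivation:
step 0: pivot -2 → sign −
step 1: pivot -7 → sign −
step 2: pivot 1/7 → sign +
step 3: pivot -2 → sign −
step 4: row/col 4 already zero → sign 0
signature = (1, 3, 1)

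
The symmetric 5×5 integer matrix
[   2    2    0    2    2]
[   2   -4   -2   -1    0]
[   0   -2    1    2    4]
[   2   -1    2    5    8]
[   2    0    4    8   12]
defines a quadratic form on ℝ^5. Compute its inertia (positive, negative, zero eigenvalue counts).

Answer: (2, 3, 0)

Derivation:
step 0: pivot 2 → sign +
step 1: pivot -6 → sign −
step 2: pivot 5/3 → sign +
step 3: pivot -9/10 → sign −
step 4: pivot -2/9 → sign −
signature = (2, 3, 0)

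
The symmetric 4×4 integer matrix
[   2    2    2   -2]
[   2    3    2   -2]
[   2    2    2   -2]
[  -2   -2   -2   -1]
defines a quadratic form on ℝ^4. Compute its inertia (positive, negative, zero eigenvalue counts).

Answer: (2, 1, 1)

Derivation:
step 0: pivot 2 → sign +
step 1: pivot 1 → sign +
step 2: pivot -3 → sign −
step 3: row/col 3 already zero → sign 0
signature = (2, 1, 1)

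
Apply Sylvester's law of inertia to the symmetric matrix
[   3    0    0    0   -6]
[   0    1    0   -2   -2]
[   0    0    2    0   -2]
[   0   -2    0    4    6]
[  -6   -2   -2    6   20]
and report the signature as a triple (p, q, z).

step 0: pivot 3 → sign +
step 1: pivot 1 → sign +
step 2: pivot 2 → sign +
step 3: pivot 2 → sign +
step 4: pivot -2 → sign −
signature = (4, 1, 0)

Answer: (4, 1, 0)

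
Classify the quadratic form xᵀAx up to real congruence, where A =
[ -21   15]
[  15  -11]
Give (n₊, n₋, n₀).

step 0: pivot -21 → sign −
step 1: pivot -2/7 → sign −
signature = (0, 2, 0)

Answer: (0, 2, 0)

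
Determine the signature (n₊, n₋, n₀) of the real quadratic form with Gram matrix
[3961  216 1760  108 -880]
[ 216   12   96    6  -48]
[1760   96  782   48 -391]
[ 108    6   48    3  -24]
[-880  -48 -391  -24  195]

Answer: (2, 2, 1)

Derivation:
step 0: pivot 3961 → sign +
step 1: pivot 876/3961 → sign +
step 2: pivot -2/73 → sign −
step 3: pivot -1/2 → sign −
step 4: row/col 4 already zero → sign 0
signature = (2, 2, 1)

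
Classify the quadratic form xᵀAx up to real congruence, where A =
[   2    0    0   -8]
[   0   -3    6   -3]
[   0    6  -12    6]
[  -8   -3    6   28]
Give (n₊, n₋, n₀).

step 0: pivot 2 → sign +
step 1: pivot -3 → sign −
step 2: pivot -1 → sign −
step 3: row/col 3 already zero → sign 0
signature = (1, 2, 1)

Answer: (1, 2, 1)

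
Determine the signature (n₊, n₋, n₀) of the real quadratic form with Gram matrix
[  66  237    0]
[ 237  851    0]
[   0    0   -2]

Answer: (1, 2, 0)

Derivation:
step 0: pivot 66 → sign +
step 1: pivot -1/22 → sign −
step 2: pivot -2 → sign −
signature = (1, 2, 0)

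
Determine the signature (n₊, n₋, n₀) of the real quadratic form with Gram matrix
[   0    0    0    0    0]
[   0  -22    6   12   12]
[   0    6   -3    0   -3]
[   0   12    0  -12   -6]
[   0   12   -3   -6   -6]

Answer: (1, 2, 2)

Derivation:
step 0: pivot -22 → sign −
step 1: pivot -15/11 → sign −
step 2: pivot 12/5 → sign +
step 3: row/col 3 already zero → sign 0
step 4: row/col 4 already zero → sign 0
signature = (1, 2, 2)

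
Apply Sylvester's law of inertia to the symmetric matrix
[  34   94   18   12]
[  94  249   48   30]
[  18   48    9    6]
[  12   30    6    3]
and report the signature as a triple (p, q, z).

Answer: (1, 3, 0)

Derivation:
step 0: pivot 34 → sign +
step 1: pivot -185/17 → sign −
step 2: pivot -9/37 → sign −
step 3: pivot -1/5 → sign −
signature = (1, 3, 0)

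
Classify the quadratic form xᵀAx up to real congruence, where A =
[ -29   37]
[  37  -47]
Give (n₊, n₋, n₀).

step 0: pivot -29 → sign −
step 1: pivot 6/29 → sign +
signature = (1, 1, 0)

Answer: (1, 1, 0)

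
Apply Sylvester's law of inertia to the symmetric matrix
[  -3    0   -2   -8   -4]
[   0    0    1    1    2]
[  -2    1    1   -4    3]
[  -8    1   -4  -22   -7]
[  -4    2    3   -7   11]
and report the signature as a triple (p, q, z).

step 0: pivot -3 → sign −
step 1: pivot 7/3 → sign +
step 2: pivot -3/7 → sign −
step 3: pivot -1 → sign −
step 4: pivot 3 → sign +
signature = (2, 3, 0)

Answer: (2, 3, 0)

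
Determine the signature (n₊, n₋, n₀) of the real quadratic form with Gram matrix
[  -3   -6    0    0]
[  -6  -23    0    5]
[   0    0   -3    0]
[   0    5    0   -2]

step 0: pivot -3 → sign −
step 1: pivot -11 → sign −
step 2: pivot -3 → sign −
step 3: pivot 3/11 → sign +
signature = (1, 3, 0)

Answer: (1, 3, 0)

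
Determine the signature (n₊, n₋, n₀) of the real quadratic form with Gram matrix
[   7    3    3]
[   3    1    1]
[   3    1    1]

Answer: (1, 1, 1)

Derivation:
step 0: pivot 7 → sign +
step 1: pivot -2/7 → sign −
step 2: row/col 2 already zero → sign 0
signature = (1, 1, 1)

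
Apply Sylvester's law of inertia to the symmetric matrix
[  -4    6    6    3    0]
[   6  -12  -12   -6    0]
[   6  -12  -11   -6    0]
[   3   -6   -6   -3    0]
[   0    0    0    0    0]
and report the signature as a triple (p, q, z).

Answer: (1, 2, 2)

Derivation:
step 0: pivot -4 → sign −
step 1: pivot -3 → sign −
step 2: pivot 1 → sign +
step 3: row/col 3 already zero → sign 0
step 4: row/col 4 already zero → sign 0
signature = (1, 2, 2)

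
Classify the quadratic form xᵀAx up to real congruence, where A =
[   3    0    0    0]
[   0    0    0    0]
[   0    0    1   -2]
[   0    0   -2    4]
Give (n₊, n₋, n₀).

step 0: pivot 3 → sign +
step 1: pivot 1 → sign +
step 2: row/col 2 already zero → sign 0
step 3: row/col 3 already zero → sign 0
signature = (2, 0, 2)

Answer: (2, 0, 2)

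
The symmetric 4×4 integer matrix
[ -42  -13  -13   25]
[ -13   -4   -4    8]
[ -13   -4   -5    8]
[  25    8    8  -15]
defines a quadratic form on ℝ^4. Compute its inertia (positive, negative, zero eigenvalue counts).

step 0: pivot -42 → sign −
step 1: pivot 1/42 → sign +
step 2: pivot -1 → sign −
step 3: pivot -3 → sign −
signature = (1, 3, 0)

Answer: (1, 3, 0)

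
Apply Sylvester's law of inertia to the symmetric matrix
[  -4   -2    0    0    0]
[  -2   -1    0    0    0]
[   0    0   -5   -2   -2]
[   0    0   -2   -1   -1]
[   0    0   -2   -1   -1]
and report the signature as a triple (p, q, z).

Answer: (0, 3, 2)

Derivation:
step 0: pivot -4 → sign −
step 1: pivot -5 → sign −
step 2: pivot -1/5 → sign −
step 3: row/col 3 already zero → sign 0
step 4: row/col 4 already zero → sign 0
signature = (0, 3, 2)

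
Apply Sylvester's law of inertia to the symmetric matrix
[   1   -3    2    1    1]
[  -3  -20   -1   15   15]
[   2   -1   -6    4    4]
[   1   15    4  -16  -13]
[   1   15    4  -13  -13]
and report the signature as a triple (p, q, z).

Answer: (2, 3, 0)

Derivation:
step 0: pivot 1 → sign +
step 1: pivot -29 → sign −
step 2: pivot -265/29 → sign −
step 3: pivot -789/265 → sign −
step 4: pivot 6/263 → sign +
signature = (2, 3, 0)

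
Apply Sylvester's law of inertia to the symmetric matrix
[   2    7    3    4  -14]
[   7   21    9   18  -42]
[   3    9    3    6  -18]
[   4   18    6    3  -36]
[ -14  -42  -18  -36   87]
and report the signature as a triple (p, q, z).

Answer: (3, 2, 0)

Derivation:
step 0: pivot 2 → sign +
step 1: pivot -7/2 → sign −
step 2: pivot -6/7 → sign −
step 3: pivot 3 → sign +
step 4: pivot 3 → sign +
signature = (3, 2, 0)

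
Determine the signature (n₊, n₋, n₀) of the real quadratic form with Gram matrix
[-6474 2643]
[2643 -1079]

step 0: pivot -6474 → sign −
step 1: pivot 1/2158 → sign +
signature = (1, 1, 0)

Answer: (1, 1, 0)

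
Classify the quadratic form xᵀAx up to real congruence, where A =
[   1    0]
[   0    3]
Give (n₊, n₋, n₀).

Answer: (2, 0, 0)

Derivation:
step 0: pivot 1 → sign +
step 1: pivot 3 → sign +
signature = (2, 0, 0)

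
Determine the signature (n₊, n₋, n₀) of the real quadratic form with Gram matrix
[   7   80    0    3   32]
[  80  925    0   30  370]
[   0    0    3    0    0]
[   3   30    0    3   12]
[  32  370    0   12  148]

Answer: (3, 0, 2)

Derivation:
step 0: pivot 7 → sign +
step 1: pivot 75/7 → sign +
step 2: pivot 3 → sign +
step 3: row/col 3 already zero → sign 0
step 4: row/col 4 already zero → sign 0
signature = (3, 0, 2)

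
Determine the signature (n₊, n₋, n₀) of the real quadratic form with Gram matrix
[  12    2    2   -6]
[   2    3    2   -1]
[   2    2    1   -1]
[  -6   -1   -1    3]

step 0: pivot 12 → sign +
step 1: pivot 8/3 → sign +
step 2: pivot -3/8 → sign −
step 3: row/col 3 already zero → sign 0
signature = (2, 1, 1)

Answer: (2, 1, 1)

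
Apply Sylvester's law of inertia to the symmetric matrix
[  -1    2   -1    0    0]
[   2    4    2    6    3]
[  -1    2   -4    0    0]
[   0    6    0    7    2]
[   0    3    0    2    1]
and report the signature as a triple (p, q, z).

step 0: pivot -1 → sign −
step 1: pivot 8 → sign +
step 2: pivot -3 → sign −
step 3: pivot 5/2 → sign +
step 4: pivot -3/20 → sign −
signature = (2, 3, 0)

Answer: (2, 3, 0)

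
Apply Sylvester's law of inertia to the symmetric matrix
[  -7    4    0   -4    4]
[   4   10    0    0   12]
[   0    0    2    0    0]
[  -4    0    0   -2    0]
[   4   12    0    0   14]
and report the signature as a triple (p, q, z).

step 0: pivot -7 → sign −
step 1: pivot 86/7 → sign +
step 2: pivot 2 → sign +
step 3: pivot -6/43 → sign −
step 4: pivot 2/3 → sign +
signature = (3, 2, 0)

Answer: (3, 2, 0)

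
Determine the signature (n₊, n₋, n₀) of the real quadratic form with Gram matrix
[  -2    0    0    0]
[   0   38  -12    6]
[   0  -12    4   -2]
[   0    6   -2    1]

Answer: (2, 1, 1)

Derivation:
step 0: pivot -2 → sign −
step 1: pivot 38 → sign +
step 2: pivot 4/19 → sign +
step 3: row/col 3 already zero → sign 0
signature = (2, 1, 1)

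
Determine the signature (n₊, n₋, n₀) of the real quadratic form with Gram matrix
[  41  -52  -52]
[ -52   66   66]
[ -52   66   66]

step 0: pivot 41 → sign +
step 1: pivot 2/41 → sign +
step 2: row/col 2 already zero → sign 0
signature = (2, 0, 1)

Answer: (2, 0, 1)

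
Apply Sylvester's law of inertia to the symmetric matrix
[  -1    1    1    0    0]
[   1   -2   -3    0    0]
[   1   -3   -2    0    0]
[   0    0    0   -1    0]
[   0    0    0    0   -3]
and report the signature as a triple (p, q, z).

Answer: (1, 4, 0)

Derivation:
step 0: pivot -1 → sign −
step 1: pivot -1 → sign −
step 2: pivot 3 → sign +
step 3: pivot -1 → sign −
step 4: pivot -3 → sign −
signature = (1, 4, 0)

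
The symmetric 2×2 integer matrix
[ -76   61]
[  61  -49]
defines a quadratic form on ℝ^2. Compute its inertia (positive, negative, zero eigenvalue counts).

Answer: (0, 2, 0)

Derivation:
step 0: pivot -76 → sign −
step 1: pivot -3/76 → sign −
signature = (0, 2, 0)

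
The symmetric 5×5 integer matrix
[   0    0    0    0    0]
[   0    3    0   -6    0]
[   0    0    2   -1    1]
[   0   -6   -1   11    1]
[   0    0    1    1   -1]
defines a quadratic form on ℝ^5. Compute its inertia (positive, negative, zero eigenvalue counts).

step 0: pivot 3 → sign +
step 1: pivot 2 → sign +
step 2: pivot -3/2 → sign −
step 3: row/col 3 already zero → sign 0
step 4: row/col 4 already zero → sign 0
signature = (2, 1, 2)

Answer: (2, 1, 2)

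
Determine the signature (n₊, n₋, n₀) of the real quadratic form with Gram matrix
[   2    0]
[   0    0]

Answer: (1, 0, 1)

Derivation:
step 0: pivot 2 → sign +
step 1: row/col 1 already zero → sign 0
signature = (1, 0, 1)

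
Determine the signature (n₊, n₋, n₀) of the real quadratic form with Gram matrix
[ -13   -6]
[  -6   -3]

step 0: pivot -13 → sign −
step 1: pivot -3/13 → sign −
signature = (0, 2, 0)

Answer: (0, 2, 0)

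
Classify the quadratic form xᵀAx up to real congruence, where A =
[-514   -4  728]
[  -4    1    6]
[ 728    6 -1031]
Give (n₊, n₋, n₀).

Answer: (1, 2, 0)

Derivation:
step 0: pivot -514 → sign −
step 1: pivot 265/257 → sign +
step 2: pivot -3/265 → sign −
signature = (1, 2, 0)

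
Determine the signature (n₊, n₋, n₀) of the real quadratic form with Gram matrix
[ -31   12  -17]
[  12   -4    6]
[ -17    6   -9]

Answer: (1, 2, 0)

Derivation:
step 0: pivot -31 → sign −
step 1: pivot 20/31 → sign +
step 2: pivot -1/5 → sign −
signature = (1, 2, 0)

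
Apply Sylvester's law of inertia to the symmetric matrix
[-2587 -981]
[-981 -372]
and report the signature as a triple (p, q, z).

step 0: pivot -2587 → sign −
step 1: pivot -3/2587 → sign −
signature = (0, 2, 0)

Answer: (0, 2, 0)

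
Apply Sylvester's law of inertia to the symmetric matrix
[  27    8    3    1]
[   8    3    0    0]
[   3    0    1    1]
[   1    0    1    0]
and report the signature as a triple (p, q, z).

step 0: pivot 27 → sign +
step 1: pivot 17/27 → sign +
step 2: pivot -10/17 → sign −
step 3: pivot 1/5 → sign +
signature = (3, 1, 0)

Answer: (3, 1, 0)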